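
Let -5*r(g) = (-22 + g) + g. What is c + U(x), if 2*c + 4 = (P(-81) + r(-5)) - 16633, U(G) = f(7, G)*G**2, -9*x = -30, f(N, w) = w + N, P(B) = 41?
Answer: -1104298/135 ≈ -8180.0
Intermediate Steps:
r(g) = 22/5 - 2*g/5 (r(g) = -((-22 + g) + g)/5 = -(-22 + 2*g)/5 = 22/5 - 2*g/5)
f(N, w) = N + w
x = 10/3 (x = -1/9*(-30) = 10/3 ≈ 3.3333)
U(G) = G**2*(7 + G) (U(G) = (7 + G)*G**2 = G**2*(7 + G))
c = -41474/5 (c = -2 + ((41 + (22/5 - 2/5*(-5))) - 16633)/2 = -2 + ((41 + (22/5 + 2)) - 16633)/2 = -2 + ((41 + 32/5) - 16633)/2 = -2 + (237/5 - 16633)/2 = -2 + (1/2)*(-82928/5) = -2 - 41464/5 = -41474/5 ≈ -8294.8)
c + U(x) = -41474/5 + (10/3)**2*(7 + 10/3) = -41474/5 + (100/9)*(31/3) = -41474/5 + 3100/27 = -1104298/135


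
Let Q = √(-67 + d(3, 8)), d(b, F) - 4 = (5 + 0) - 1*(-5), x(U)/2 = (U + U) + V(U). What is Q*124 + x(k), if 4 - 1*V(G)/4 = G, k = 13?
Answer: -20 + 124*I*√53 ≈ -20.0 + 902.73*I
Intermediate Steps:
V(G) = 16 - 4*G
x(U) = 32 - 4*U (x(U) = 2*((U + U) + (16 - 4*U)) = 2*(2*U + (16 - 4*U)) = 2*(16 - 2*U) = 32 - 4*U)
d(b, F) = 14 (d(b, F) = 4 + ((5 + 0) - 1*(-5)) = 4 + (5 + 5) = 4 + 10 = 14)
Q = I*√53 (Q = √(-67 + 14) = √(-53) = I*√53 ≈ 7.2801*I)
Q*124 + x(k) = (I*√53)*124 + (32 - 4*13) = 124*I*√53 + (32 - 52) = 124*I*√53 - 20 = -20 + 124*I*√53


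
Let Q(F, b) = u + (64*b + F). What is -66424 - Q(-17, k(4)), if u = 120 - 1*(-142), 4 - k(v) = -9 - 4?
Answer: -67757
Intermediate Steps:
k(v) = 17 (k(v) = 4 - (-9 - 4) = 4 - 1*(-13) = 4 + 13 = 17)
u = 262 (u = 120 + 142 = 262)
Q(F, b) = 262 + F + 64*b (Q(F, b) = 262 + (64*b + F) = 262 + (F + 64*b) = 262 + F + 64*b)
-66424 - Q(-17, k(4)) = -66424 - (262 - 17 + 64*17) = -66424 - (262 - 17 + 1088) = -66424 - 1*1333 = -66424 - 1333 = -67757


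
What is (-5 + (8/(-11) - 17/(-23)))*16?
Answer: -20192/253 ≈ -79.810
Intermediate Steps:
(-5 + (8/(-11) - 17/(-23)))*16 = (-5 + (8*(-1/11) - 17*(-1/23)))*16 = (-5 + (-8/11 + 17/23))*16 = (-5 + 3/253)*16 = -1262/253*16 = -20192/253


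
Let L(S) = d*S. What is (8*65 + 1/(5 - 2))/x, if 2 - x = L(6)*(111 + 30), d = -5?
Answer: 1561/12696 ≈ 0.12295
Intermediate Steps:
L(S) = -5*S
x = 4232 (x = 2 - (-5*6)*(111 + 30) = 2 - (-30)*141 = 2 - 1*(-4230) = 2 + 4230 = 4232)
(8*65 + 1/(5 - 2))/x = (8*65 + 1/(5 - 2))/4232 = (520 + 1/3)*(1/4232) = (520 + ⅓)*(1/4232) = (1561/3)*(1/4232) = 1561/12696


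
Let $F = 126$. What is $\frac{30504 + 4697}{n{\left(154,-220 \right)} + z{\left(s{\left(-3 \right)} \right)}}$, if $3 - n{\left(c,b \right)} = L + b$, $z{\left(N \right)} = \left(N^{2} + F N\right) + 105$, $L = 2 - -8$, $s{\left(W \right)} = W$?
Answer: $- \frac{35201}{51} \approx -690.22$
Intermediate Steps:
$L = 10$ ($L = 2 + 8 = 10$)
$z{\left(N \right)} = 105 + N^{2} + 126 N$ ($z{\left(N \right)} = \left(N^{2} + 126 N\right) + 105 = 105 + N^{2} + 126 N$)
$n{\left(c,b \right)} = -7 - b$ ($n{\left(c,b \right)} = 3 - \left(10 + b\right) = -7 - b$)
$\frac{30504 + 4697}{n{\left(154,-220 \right)} + z{\left(s{\left(-3 \right)} \right)}} = \frac{30504 + 4697}{\left(-7 - -220\right) + \left(105 + \left(-3\right)^{2} + 126 \left(-3\right)\right)} = \frac{35201}{\left(-7 + 220\right) + \left(105 + 9 - 378\right)} = \frac{35201}{213 - 264} = \frac{35201}{-51} = 35201 \left(- \frac{1}{51}\right) = - \frac{35201}{51}$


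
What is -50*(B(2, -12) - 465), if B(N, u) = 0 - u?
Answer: 22650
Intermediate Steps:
B(N, u) = -u
-50*(B(2, -12) - 465) = -50*(-1*(-12) - 465) = -50*(12 - 465) = -50*(-453) = 22650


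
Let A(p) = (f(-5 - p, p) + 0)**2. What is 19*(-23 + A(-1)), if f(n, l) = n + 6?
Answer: -361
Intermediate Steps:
f(n, l) = 6 + n
A(p) = (1 - p)**2 (A(p) = ((6 + (-5 - p)) + 0)**2 = ((1 - p) + 0)**2 = (1 - p)**2)
19*(-23 + A(-1)) = 19*(-23 + (-1 - 1)**2) = 19*(-23 + (-2)**2) = 19*(-23 + 4) = 19*(-19) = -361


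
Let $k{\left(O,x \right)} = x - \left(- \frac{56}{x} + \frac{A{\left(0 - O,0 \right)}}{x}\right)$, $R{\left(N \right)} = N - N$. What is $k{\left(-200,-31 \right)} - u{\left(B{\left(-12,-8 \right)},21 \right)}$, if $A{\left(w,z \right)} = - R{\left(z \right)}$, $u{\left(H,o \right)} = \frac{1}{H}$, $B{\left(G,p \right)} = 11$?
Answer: $- \frac{11218}{341} \approx -32.897$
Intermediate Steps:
$R{\left(N \right)} = 0$
$A{\left(w,z \right)} = 0$ ($A{\left(w,z \right)} = \left(-1\right) 0 = 0$)
$k{\left(O,x \right)} = x + \frac{56}{x}$ ($k{\left(O,x \right)} = x - \left(- \frac{56}{x} + \frac{0}{x}\right) = x - \left(- \frac{56}{x} + 0\right) = x - - \frac{56}{x} = x + \frac{56}{x}$)
$k{\left(-200,-31 \right)} - u{\left(B{\left(-12,-8 \right)},21 \right)} = \left(-31 + \frac{56}{-31}\right) - \frac{1}{11} = \left(-31 + 56 \left(- \frac{1}{31}\right)\right) - \frac{1}{11} = \left(-31 - \frac{56}{31}\right) - \frac{1}{11} = - \frac{1017}{31} - \frac{1}{11} = - \frac{11218}{341}$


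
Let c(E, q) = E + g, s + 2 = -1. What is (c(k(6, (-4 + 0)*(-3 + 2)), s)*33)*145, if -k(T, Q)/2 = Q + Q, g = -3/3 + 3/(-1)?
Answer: -95700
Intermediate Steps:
g = -4 (g = -3*⅓ + 3*(-1) = -1 - 3 = -4)
k(T, Q) = -4*Q (k(T, Q) = -2*(Q + Q) = -4*Q)
s = -3 (s = -2 - 1 = -3)
c(E, q) = -4 + E (c(E, q) = E - 4 = -4 + E)
(c(k(6, (-4 + 0)*(-3 + 2)), s)*33)*145 = ((-4 - 4*(-4 + 0)*(-3 + 2))*33)*145 = ((-4 - (-16)*(-1))*33)*145 = ((-4 - 4*4)*33)*145 = ((-4 - 16)*33)*145 = -20*33*145 = -660*145 = -95700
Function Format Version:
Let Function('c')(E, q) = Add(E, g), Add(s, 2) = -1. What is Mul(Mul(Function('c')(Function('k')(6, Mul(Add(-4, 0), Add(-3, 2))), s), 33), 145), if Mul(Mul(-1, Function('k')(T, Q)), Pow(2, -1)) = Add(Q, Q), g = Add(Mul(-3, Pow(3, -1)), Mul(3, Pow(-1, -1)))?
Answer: -95700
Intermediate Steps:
g = -4 (g = Add(Mul(-3, Rational(1, 3)), Mul(3, -1)) = Add(-1, -3) = -4)
Function('k')(T, Q) = Mul(-4, Q) (Function('k')(T, Q) = Mul(-2, Add(Q, Q)) = Mul(-2, Mul(2, Q)) = Mul(-4, Q))
s = -3 (s = Add(-2, -1) = -3)
Function('c')(E, q) = Add(-4, E) (Function('c')(E, q) = Add(E, -4) = Add(-4, E))
Mul(Mul(Function('c')(Function('k')(6, Mul(Add(-4, 0), Add(-3, 2))), s), 33), 145) = Mul(Mul(Add(-4, Mul(-4, Mul(Add(-4, 0), Add(-3, 2)))), 33), 145) = Mul(Mul(Add(-4, Mul(-4, Mul(-4, -1))), 33), 145) = Mul(Mul(Add(-4, Mul(-4, 4)), 33), 145) = Mul(Mul(Add(-4, -16), 33), 145) = Mul(Mul(-20, 33), 145) = Mul(-660, 145) = -95700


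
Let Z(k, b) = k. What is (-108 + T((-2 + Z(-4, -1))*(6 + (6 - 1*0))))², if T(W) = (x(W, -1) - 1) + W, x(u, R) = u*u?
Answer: 25030009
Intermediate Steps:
x(u, R) = u²
T(W) = -1 + W + W² (T(W) = (W² - 1) + W = (-1 + W²) + W = -1 + W + W²)
(-108 + T((-2 + Z(-4, -1))*(6 + (6 - 1*0))))² = (-108 + (-1 + (-2 - 4)*(6 + (6 - 1*0)) + ((-2 - 4)*(6 + (6 - 1*0)))²))² = (-108 + (-1 - 6*(6 + (6 + 0)) + (-6*(6 + (6 + 0)))²))² = (-108 + (-1 - 6*(6 + 6) + (-6*(6 + 6))²))² = (-108 + (-1 - 6*12 + (-6*12)²))² = (-108 + (-1 - 72 + (-72)²))² = (-108 + (-1 - 72 + 5184))² = (-108 + 5111)² = 5003² = 25030009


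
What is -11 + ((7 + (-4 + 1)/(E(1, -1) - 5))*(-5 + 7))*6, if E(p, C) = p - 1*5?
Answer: 77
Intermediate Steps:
E(p, C) = -5 + p (E(p, C) = p - 5 = -5 + p)
-11 + ((7 + (-4 + 1)/(E(1, -1) - 5))*(-5 + 7))*6 = -11 + ((7 + (-4 + 1)/((-5 + 1) - 5))*(-5 + 7))*6 = -11 + ((7 - 3/(-4 - 5))*2)*6 = -11 + ((7 - 3/(-9))*2)*6 = -11 + ((7 - 3*(-⅑))*2)*6 = -11 + ((7 + ⅓)*2)*6 = -11 + ((22/3)*2)*6 = -11 + (44/3)*6 = -11 + 88 = 77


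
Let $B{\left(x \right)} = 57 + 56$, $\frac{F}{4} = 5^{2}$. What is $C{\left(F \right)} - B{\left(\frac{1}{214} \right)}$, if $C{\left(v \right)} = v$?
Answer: $-13$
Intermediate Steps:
$F = 100$ ($F = 4 \cdot 5^{2} = 4 \cdot 25 = 100$)
$B{\left(x \right)} = 113$
$C{\left(F \right)} - B{\left(\frac{1}{214} \right)} = 100 - 113 = -13$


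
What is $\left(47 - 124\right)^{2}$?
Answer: $5929$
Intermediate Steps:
$\left(47 - 124\right)^{2} = \left(-77\right)^{2} = 5929$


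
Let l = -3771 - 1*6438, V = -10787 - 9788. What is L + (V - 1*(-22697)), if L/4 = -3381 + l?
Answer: -52238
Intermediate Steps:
V = -20575
l = -10209 (l = -3771 - 6438 = -10209)
L = -54360 (L = 4*(-3381 - 10209) = 4*(-13590) = -54360)
L + (V - 1*(-22697)) = -54360 + (-20575 - 1*(-22697)) = -54360 + (-20575 + 22697) = -54360 + 2122 = -52238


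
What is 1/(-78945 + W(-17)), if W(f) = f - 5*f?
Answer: -1/78877 ≈ -1.2678e-5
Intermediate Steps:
W(f) = -4*f
1/(-78945 + W(-17)) = 1/(-78945 - 4*(-17)) = 1/(-78945 + 68) = 1/(-78877) = -1/78877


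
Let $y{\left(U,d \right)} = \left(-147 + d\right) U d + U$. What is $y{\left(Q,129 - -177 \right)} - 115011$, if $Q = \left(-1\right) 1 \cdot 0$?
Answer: $-115011$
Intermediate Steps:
$Q = 0$ ($Q = \left(-1\right) 0 = 0$)
$y{\left(U,d \right)} = U + U d \left(-147 + d\right)$ ($y{\left(U,d \right)} = U \left(-147 + d\right) d + U = U d \left(-147 + d\right) + U = U + U d \left(-147 + d\right)$)
$y{\left(Q,129 - -177 \right)} - 115011 = 0 \left(1 + \left(129 - -177\right)^{2} - 147 \left(129 - -177\right)\right) - 115011 = 0 \left(1 + \left(129 + 177\right)^{2} - 147 \left(129 + 177\right)\right) - 115011 = 0 \left(1 + 306^{2} - 44982\right) - 115011 = 0 \left(1 + 93636 - 44982\right) - 115011 = 0 \cdot 48655 - 115011 = 0 - 115011 = -115011$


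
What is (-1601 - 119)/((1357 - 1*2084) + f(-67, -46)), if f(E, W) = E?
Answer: 860/397 ≈ 2.1662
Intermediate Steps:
(-1601 - 119)/((1357 - 1*2084) + f(-67, -46)) = (-1601 - 119)/((1357 - 1*2084) - 67) = -1720/((1357 - 2084) - 67) = -1720/(-727 - 67) = -1720/(-794) = -1720*(-1/794) = 860/397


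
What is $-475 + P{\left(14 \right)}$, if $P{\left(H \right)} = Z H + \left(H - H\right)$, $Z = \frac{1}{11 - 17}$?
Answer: $- \frac{1432}{3} \approx -477.33$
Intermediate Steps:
$Z = - \frac{1}{6}$ ($Z = \frac{1}{-6} = - \frac{1}{6} \approx -0.16667$)
$P{\left(H \right)} = - \frac{H}{6}$ ($P{\left(H \right)} = - \frac{H}{6} + \left(H - H\right) = - \frac{H}{6} + 0 = - \frac{H}{6}$)
$-475 + P{\left(14 \right)} = -475 - \frac{7}{3} = - \frac{1432}{3}$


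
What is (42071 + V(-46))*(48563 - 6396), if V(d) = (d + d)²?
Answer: 2130909345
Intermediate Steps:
V(d) = 4*d² (V(d) = (2*d)² = 4*d²)
(42071 + V(-46))*(48563 - 6396) = (42071 + 4*(-46)²)*(48563 - 6396) = (42071 + 4*2116)*42167 = (42071 + 8464)*42167 = 50535*42167 = 2130909345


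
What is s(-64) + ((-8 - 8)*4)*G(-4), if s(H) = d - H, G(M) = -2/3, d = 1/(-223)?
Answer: 71357/669 ≈ 106.66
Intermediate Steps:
d = -1/223 ≈ -0.0044843
G(M) = -⅔ (G(M) = -2*⅓ = -⅔)
s(H) = -1/223 - H
s(-64) + ((-8 - 8)*4)*G(-4) = (-1/223 - 1*(-64)) + ((-8 - 8)*4)*(-⅔) = (-1/223 + 64) - 16*4*(-⅔) = 14271/223 - 64*(-⅔) = 14271/223 + 128/3 = 71357/669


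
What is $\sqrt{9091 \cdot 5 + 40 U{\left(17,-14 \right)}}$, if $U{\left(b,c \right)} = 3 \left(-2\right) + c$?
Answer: $\sqrt{44655} \approx 211.32$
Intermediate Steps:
$U{\left(b,c \right)} = -6 + c$
$\sqrt{9091 \cdot 5 + 40 U{\left(17,-14 \right)}} = \sqrt{9091 \cdot 5 + 40 \left(-6 - 14\right)} = \sqrt{45455 + 40 \left(-20\right)} = \sqrt{45455 - 800} = \sqrt{44655}$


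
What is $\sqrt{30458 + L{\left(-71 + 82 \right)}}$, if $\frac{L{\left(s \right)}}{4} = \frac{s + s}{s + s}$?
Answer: $\sqrt{30462} \approx 174.53$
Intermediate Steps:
$L{\left(s \right)} = 4$ ($L{\left(s \right)} = 4 \frac{s + s}{s + s} = 4 \frac{2 s}{2 s} = 4 \cdot 2 s \frac{1}{2 s} = 4 \cdot 1 = 4$)
$\sqrt{30458 + L{\left(-71 + 82 \right)}} = \sqrt{30458 + 4} = \sqrt{30462}$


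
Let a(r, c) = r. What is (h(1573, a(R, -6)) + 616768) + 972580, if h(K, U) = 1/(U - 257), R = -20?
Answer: 440249395/277 ≈ 1.5893e+6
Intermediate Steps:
h(K, U) = 1/(-257 + U)
(h(1573, a(R, -6)) + 616768) + 972580 = (1/(-257 - 20) + 616768) + 972580 = (1/(-277) + 616768) + 972580 = (-1/277 + 616768) + 972580 = 170844735/277 + 972580 = 440249395/277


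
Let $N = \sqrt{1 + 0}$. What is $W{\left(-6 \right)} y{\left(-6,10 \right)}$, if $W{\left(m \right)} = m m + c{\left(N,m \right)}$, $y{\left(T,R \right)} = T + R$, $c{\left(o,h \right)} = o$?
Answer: $148$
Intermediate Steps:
$N = 1$ ($N = \sqrt{1} = 1$)
$y{\left(T,R \right)} = R + T$
$W{\left(m \right)} = 1 + m^{2}$ ($W{\left(m \right)} = m m + 1 = m^{2} + 1 = 1 + m^{2}$)
$W{\left(-6 \right)} y{\left(-6,10 \right)} = \left(1 + \left(-6\right)^{2}\right) \left(10 - 6\right) = \left(1 + 36\right) 4 = 37 \cdot 4 = 148$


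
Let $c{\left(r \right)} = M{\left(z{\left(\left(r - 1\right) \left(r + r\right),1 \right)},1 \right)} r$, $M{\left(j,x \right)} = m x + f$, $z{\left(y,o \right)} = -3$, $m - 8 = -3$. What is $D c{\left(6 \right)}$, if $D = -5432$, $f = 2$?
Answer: $-228144$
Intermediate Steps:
$m = 5$ ($m = 8 - 3 = 5$)
$M{\left(j,x \right)} = 2 + 5 x$ ($M{\left(j,x \right)} = 5 x + 2 = 2 + 5 x$)
$c{\left(r \right)} = 7 r$ ($c{\left(r \right)} = \left(2 + 5 \cdot 1\right) r = \left(2 + 5\right) r = 7 r$)
$D c{\left(6 \right)} = - 5432 \cdot 7 \cdot 6 = \left(-5432\right) 42 = -228144$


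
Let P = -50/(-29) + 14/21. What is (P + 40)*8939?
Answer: 32967032/87 ≈ 3.7893e+5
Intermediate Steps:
P = 208/87 (P = -50*(-1/29) + 14*(1/21) = 50/29 + ⅔ = 208/87 ≈ 2.3908)
(P + 40)*8939 = (208/87 + 40)*8939 = (3688/87)*8939 = 32967032/87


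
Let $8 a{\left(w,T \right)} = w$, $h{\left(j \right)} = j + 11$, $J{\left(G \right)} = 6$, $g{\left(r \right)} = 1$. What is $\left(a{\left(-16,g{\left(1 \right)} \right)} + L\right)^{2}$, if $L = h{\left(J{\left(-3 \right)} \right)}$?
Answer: $225$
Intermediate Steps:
$h{\left(j \right)} = 11 + j$
$L = 17$ ($L = 11 + 6 = 17$)
$a{\left(w,T \right)} = \frac{w}{8}$
$\left(a{\left(-16,g{\left(1 \right)} \right)} + L\right)^{2} = \left(\frac{1}{8} \left(-16\right) + 17\right)^{2} = \left(-2 + 17\right)^{2} = 15^{2} = 225$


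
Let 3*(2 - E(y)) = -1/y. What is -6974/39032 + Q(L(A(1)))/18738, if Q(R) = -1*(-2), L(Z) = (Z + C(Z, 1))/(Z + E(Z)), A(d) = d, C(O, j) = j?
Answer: -32650187/182845404 ≈ -0.17857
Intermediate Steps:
E(y) = 2 + 1/(3*y) (E(y) = 2 - (-1)/(3*y) = 2 + 1/(3*y))
L(Z) = (1 + Z)/(2 + Z + 1/(3*Z)) (L(Z) = (Z + 1)/(Z + (2 + 1/(3*Z))) = (1 + Z)/(2 + Z + 1/(3*Z)))
Q(R) = 2
-6974/39032 + Q(L(A(1)))/18738 = -6974/39032 + 2/18738 = -6974*1/39032 + 2*(1/18738) = -3487/19516 + 1/9369 = -32650187/182845404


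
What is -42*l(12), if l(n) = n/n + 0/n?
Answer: -42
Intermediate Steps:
l(n) = 1 (l(n) = 1 + 0 = 1)
-42*l(12) = -42*1 = -42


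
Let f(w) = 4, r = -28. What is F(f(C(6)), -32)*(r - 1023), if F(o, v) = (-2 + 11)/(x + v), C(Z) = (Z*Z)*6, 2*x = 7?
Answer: 6306/19 ≈ 331.89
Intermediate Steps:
x = 7/2 (x = (½)*7 = 7/2 ≈ 3.5000)
C(Z) = 6*Z² (C(Z) = Z²*6 = 6*Z²)
F(o, v) = 9/(7/2 + v) (F(o, v) = (-2 + 11)/(7/2 + v) = 9/(7/2 + v))
F(f(C(6)), -32)*(r - 1023) = (18/(7 + 2*(-32)))*(-28 - 1023) = (18/(7 - 64))*(-1051) = (18/(-57))*(-1051) = (18*(-1/57))*(-1051) = -6/19*(-1051) = 6306/19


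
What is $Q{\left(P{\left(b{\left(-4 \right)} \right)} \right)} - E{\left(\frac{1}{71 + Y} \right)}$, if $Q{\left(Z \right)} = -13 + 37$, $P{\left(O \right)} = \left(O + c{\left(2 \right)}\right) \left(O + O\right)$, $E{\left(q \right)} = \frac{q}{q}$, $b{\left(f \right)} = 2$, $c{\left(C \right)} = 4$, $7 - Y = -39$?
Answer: $23$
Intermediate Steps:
$Y = 46$ ($Y = 7 - -39 = 7 + 39 = 46$)
$E{\left(q \right)} = 1$
$P{\left(O \right)} = 2 O \left(4 + O\right)$ ($P{\left(O \right)} = \left(O + 4\right) \left(O + O\right) = \left(4 + O\right) 2 O = 2 O \left(4 + O\right)$)
$Q{\left(Z \right)} = 24$
$Q{\left(P{\left(b{\left(-4 \right)} \right)} \right)} - E{\left(\frac{1}{71 + Y} \right)} = 24 - 1 = 23$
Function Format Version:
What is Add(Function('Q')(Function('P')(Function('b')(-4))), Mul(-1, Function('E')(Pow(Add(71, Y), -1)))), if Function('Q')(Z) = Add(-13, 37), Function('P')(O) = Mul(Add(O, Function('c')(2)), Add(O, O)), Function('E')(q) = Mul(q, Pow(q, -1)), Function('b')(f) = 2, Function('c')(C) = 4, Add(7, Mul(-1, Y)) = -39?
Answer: 23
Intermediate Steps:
Y = 46 (Y = Add(7, Mul(-1, -39)) = Add(7, 39) = 46)
Function('E')(q) = 1
Function('P')(O) = Mul(2, O, Add(4, O)) (Function('P')(O) = Mul(Add(O, 4), Add(O, O)) = Mul(Add(4, O), Mul(2, O)) = Mul(2, O, Add(4, O)))
Function('Q')(Z) = 24
Add(Function('Q')(Function('P')(Function('b')(-4))), Mul(-1, Function('E')(Pow(Add(71, Y), -1)))) = Add(24, Mul(-1, 1)) = Add(24, -1) = 23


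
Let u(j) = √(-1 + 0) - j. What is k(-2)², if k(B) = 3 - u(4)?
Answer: (7 - I)² ≈ 48.0 - 14.0*I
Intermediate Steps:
u(j) = I - j (u(j) = √(-1) - j = I - j)
k(B) = 7 - I (k(B) = 3 - (I - 1*4) = 3 - (I - 4) = 3 - (-4 + I) = 3 + (4 - I) = 7 - I)
k(-2)² = (7 - I)²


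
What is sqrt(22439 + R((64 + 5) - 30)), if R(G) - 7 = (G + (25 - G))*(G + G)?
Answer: 2*sqrt(6099) ≈ 156.19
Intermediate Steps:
R(G) = 7 + 50*G (R(G) = 7 + (G + (25 - G))*(G + G) = 7 + 25*(2*G) = 7 + 50*G)
sqrt(22439 + R((64 + 5) - 30)) = sqrt(22439 + (7 + 50*((64 + 5) - 30))) = sqrt(22439 + (7 + 50*(69 - 30))) = sqrt(22439 + (7 + 50*39)) = sqrt(22439 + (7 + 1950)) = sqrt(22439 + 1957) = sqrt(24396) = 2*sqrt(6099)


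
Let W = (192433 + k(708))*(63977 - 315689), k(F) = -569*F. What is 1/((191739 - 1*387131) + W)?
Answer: 1/52964791936 ≈ 1.8880e-11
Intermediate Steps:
W = 52964987328 (W = (192433 - 569*708)*(63977 - 315689) = (192433 - 402852)*(-251712) = -210419*(-251712) = 52964987328)
1/((191739 - 1*387131) + W) = 1/((191739 - 1*387131) + 52964987328) = 1/((191739 - 387131) + 52964987328) = 1/(-195392 + 52964987328) = 1/52964791936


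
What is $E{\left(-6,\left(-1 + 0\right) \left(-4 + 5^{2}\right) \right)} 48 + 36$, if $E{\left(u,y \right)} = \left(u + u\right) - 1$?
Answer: $-588$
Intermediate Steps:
$E{\left(u,y \right)} = -1 + 2 u$ ($E{\left(u,y \right)} = 2 u - 1 = -1 + 2 u$)
$E{\left(-6,\left(-1 + 0\right) \left(-4 + 5^{2}\right) \right)} 48 + 36 = \left(-1 + 2 \left(-6\right)\right) 48 + 36 = \left(-1 - 12\right) 48 + 36 = \left(-13\right) 48 + 36 = -624 + 36 = -588$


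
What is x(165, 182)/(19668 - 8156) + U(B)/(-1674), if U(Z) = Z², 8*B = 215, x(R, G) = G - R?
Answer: -66290111/154168704 ≈ -0.42998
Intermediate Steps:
B = 215/8 (B = (⅛)*215 = 215/8 ≈ 26.875)
x(165, 182)/(19668 - 8156) + U(B)/(-1674) = (182 - 1*165)/(19668 - 8156) + (215/8)²/(-1674) = (182 - 165)/11512 + (46225/64)*(-1/1674) = 17*(1/11512) - 46225/107136 = 17/11512 - 46225/107136 = -66290111/154168704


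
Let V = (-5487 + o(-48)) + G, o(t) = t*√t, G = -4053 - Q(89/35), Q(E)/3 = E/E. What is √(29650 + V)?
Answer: √(20107 - 192*I*√3) ≈ 141.8 - 1.173*I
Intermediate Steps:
Q(E) = 3 (Q(E) = 3*(E/E) = 3*1 = 3)
G = -4056 (G = -4053 - 1*3 = -4053 - 3 = -4056)
o(t) = t^(3/2)
V = -9543 - 192*I*√3 (V = (-5487 + (-48)^(3/2)) - 4056 = (-5487 - 192*I*√3) - 4056 = -9543 - 192*I*√3 ≈ -9543.0 - 332.55*I)
√(29650 + V) = √(29650 + (-9543 - 192*I*√3)) = √(20107 - 192*I*√3)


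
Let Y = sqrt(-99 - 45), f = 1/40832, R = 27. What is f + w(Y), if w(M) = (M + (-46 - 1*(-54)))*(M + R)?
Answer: 2939905/40832 + 420*I ≈ 72.0 + 420.0*I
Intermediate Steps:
f = 1/40832 ≈ 2.4491e-5
Y = 12*I (Y = sqrt(-144) = 12*I ≈ 12.0*I)
w(M) = (8 + M)*(27 + M) (w(M) = (M + (-46 - 1*(-54)))*(M + 27) = (M + (-46 + 54))*(27 + M) = (M + 8)*(27 + M) = (8 + M)*(27 + M))
f + w(Y) = 1/40832 + (216 + (12*I)**2 + 35*(12*I)) = 1/40832 + (216 - 144 + 420*I) = 1/40832 + (72 + 420*I) = 2939905/40832 + 420*I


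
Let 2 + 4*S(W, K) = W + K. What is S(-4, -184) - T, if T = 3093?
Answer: -6281/2 ≈ -3140.5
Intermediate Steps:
S(W, K) = -1/2 + K/4 + W/4 (S(W, K) = -1/2 + (W + K)/4 = -1/2 + (K + W)/4 = -1/2 + (K/4 + W/4) = -1/2 + K/4 + W/4)
S(-4, -184) - T = (-1/2 + (1/4)*(-184) + (1/4)*(-4)) - 1*3093 = (-1/2 - 46 - 1) - 3093 = -95/2 - 3093 = -6281/2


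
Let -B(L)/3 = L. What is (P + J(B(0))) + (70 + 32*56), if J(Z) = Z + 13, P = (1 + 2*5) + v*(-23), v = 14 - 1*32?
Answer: 2300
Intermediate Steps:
B(L) = -3*L
v = -18 (v = 14 - 32 = -18)
P = 425 (P = (1 + 2*5) - 18*(-23) = (1 + 10) + 414 = 11 + 414 = 425)
J(Z) = 13 + Z
(P + J(B(0))) + (70 + 32*56) = (425 + (13 - 3*0)) + (70 + 32*56) = (425 + (13 + 0)) + (70 + 1792) = (425 + 13) + 1862 = 438 + 1862 = 2300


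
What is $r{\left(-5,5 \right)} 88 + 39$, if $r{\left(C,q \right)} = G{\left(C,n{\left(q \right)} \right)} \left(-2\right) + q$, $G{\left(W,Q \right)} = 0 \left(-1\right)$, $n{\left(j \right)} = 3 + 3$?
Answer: $479$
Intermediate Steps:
$n{\left(j \right)} = 6$
$G{\left(W,Q \right)} = 0$
$r{\left(C,q \right)} = q$ ($r{\left(C,q \right)} = 0 \left(-2\right) + q = 0 + q = q$)
$r{\left(-5,5 \right)} 88 + 39 = 5 \cdot 88 + 39 = 440 + 39 = 479$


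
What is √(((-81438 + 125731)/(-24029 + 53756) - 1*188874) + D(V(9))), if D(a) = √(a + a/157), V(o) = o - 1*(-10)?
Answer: √(-50790817622028215 + 1712840013*√471314)/518571 ≈ 434.59*I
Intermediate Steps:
V(o) = 10 + o (V(o) = o + 10 = 10 + o)
D(a) = √24806*√a/157 (D(a) = √(a + a*(1/157)) = √(a + a/157) = √(158*a/157) = √24806*√a/157)
√(((-81438 + 125731)/(-24029 + 53756) - 1*188874) + D(V(9))) = √(((-81438 + 125731)/(-24029 + 53756) - 1*188874) + √24806*√(10 + 9)/157) = √((44293/29727 - 188874) + √24806*√19/157) = √((44293*(1/29727) - 188874) + √471314/157) = √((44293/29727 - 188874) + √471314/157) = √(-5614613105/29727 + √471314/157)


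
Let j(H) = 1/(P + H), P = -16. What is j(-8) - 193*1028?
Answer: -4761697/24 ≈ -1.9840e+5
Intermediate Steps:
j(H) = 1/(-16 + H)
j(-8) - 193*1028 = 1/(-16 - 8) - 193*1028 = 1/(-24) - 198404 = -1/24 - 198404 = -4761697/24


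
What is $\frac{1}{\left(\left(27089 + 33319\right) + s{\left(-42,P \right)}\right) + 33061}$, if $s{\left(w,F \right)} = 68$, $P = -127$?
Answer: $\frac{1}{93537} \approx 1.0691 \cdot 10^{-5}$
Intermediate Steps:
$\frac{1}{\left(\left(27089 + 33319\right) + s{\left(-42,P \right)}\right) + 33061} = \frac{1}{\left(\left(27089 + 33319\right) + 68\right) + 33061} = \frac{1}{\left(60408 + 68\right) + 33061} = \frac{1}{60476 + 33061} = \frac{1}{93537}$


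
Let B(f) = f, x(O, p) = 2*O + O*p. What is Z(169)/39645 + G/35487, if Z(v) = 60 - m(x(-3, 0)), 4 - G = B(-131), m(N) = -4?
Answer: 847027/156320235 ≈ 0.0054185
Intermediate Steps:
G = 135 (G = 4 - 1*(-131) = 4 + 131 = 135)
Z(v) = 64 (Z(v) = 60 - 1*(-4) = 60 + 4 = 64)
Z(169)/39645 + G/35487 = 64/39645 + 135/35487 = 64*(1/39645) + 135*(1/35487) = 64/39645 + 15/3943 = 847027/156320235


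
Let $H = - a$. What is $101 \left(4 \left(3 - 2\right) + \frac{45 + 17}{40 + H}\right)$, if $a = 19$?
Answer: $\frac{14746}{21} \approx 702.19$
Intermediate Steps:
$H = -19$ ($H = \left(-1\right) 19 = -19$)
$101 \left(4 \left(3 - 2\right) + \frac{45 + 17}{40 + H}\right) = 101 \left(4 \left(3 - 2\right) + \frac{45 + 17}{40 - 19}\right) = 101 \left(4 \cdot 1 + \frac{62}{21}\right) = 101 \left(4 + 62 \cdot \frac{1}{21}\right) = 101 \left(4 + \frac{62}{21}\right) = 101 \cdot \frac{146}{21} = \frac{14746}{21}$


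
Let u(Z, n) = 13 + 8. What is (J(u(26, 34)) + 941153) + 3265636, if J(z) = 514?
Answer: 4207303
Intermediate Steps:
u(Z, n) = 21
(J(u(26, 34)) + 941153) + 3265636 = (514 + 941153) + 3265636 = 941667 + 3265636 = 4207303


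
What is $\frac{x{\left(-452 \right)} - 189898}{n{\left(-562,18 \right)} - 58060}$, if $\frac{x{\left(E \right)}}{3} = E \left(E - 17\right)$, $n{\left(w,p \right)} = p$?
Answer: $- \frac{223033}{29021} \approx -7.6852$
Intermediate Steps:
$x{\left(E \right)} = 3 E \left(-17 + E\right)$ ($x{\left(E \right)} = 3 E \left(E - 17\right) = 3 E \left(-17 + E\right)$)
$\frac{x{\left(-452 \right)} - 189898}{n{\left(-562,18 \right)} - 58060} = \frac{3 \left(-452\right) \left(-17 - 452\right) - 189898}{18 - 58060} = \frac{3 \left(-452\right) \left(-469\right) - 189898}{-58042} = \left(635964 - 189898\right) \left(- \frac{1}{58042}\right) = 446066 \left(- \frac{1}{58042}\right) = - \frac{223033}{29021}$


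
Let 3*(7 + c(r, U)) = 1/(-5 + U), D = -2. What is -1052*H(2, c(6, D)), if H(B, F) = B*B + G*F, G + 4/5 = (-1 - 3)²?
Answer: 11391056/105 ≈ 1.0849e+5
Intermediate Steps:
c(r, U) = -7 + 1/(3*(-5 + U))
G = 76/5 (G = -⅘ + (-1 - 3)² = -⅘ + (-4)² = -⅘ + 16 = 76/5 ≈ 15.200)
H(B, F) = B² + 76*F/5 (H(B, F) = B*B + 76*F/5 = B² + 76*F/5)
-1052*H(2, c(6, D)) = -1052*(2² + 76*((106 - 21*(-2))/(3*(-5 - 2)))/5) = -1052*(4 + 76*((⅓)*(106 + 42)/(-7))/5) = -1052*(4 + 76*((⅓)*(-⅐)*148)/5) = -1052*(4 + (76/5)*(-148/21)) = -1052*(4 - 11248/105) = -1052*(-10828/105) = 11391056/105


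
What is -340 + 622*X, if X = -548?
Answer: -341196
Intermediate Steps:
-340 + 622*X = -340 + 622*(-548) = -340 - 340856 = -341196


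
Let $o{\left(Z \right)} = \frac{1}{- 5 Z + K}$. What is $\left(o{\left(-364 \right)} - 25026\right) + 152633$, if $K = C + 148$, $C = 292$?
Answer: $\frac{288391821}{2260} \approx 1.2761 \cdot 10^{5}$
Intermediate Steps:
$K = 440$ ($K = 292 + 148 = 440$)
$o{\left(Z \right)} = \frac{1}{440 - 5 Z}$ ($o{\left(Z \right)} = \frac{1}{- 5 Z + 440} = \frac{1}{440 - 5 Z}$)
$\left(o{\left(-364 \right)} - 25026\right) + 152633 = \left(- \frac{1}{-440 + 5 \left(-364\right)} - 25026\right) + 152633 = \left(- \frac{1}{-440 - 1820} - 25026\right) + 152633 = \left(- \frac{1}{-2260} - 25026\right) + 152633 = \left(\left(-1\right) \left(- \frac{1}{2260}\right) - 25026\right) + 152633 = \left(\frac{1}{2260} - 25026\right) + 152633 = - \frac{56558759}{2260} + 152633 = \frac{288391821}{2260}$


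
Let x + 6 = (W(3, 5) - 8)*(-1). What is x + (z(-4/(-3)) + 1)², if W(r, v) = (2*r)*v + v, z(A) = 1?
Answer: -29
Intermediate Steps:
W(r, v) = v + 2*r*v (W(r, v) = 2*r*v + v = v + 2*r*v)
x = -33 (x = -6 + (5*(1 + 2*3) - 8)*(-1) = -6 + (5*(1 + 6) - 8)*(-1) = -6 + (5*7 - 8)*(-1) = -6 + (35 - 8)*(-1) = -6 + 27*(-1) = -6 - 27 = -33)
x + (z(-4/(-3)) + 1)² = -33 + (1 + 1)² = -33 + 2² = -33 + 4 = -29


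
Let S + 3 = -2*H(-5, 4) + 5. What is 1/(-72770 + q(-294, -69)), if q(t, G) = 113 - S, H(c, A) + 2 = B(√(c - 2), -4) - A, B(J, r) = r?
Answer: -1/72679 ≈ -1.3759e-5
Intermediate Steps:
H(c, A) = -6 - A (H(c, A) = -2 + (-4 - A) = -6 - A)
S = 22 (S = -3 + (-2*(-6 - 1*4) + 5) = -3 + (-2*(-6 - 4) + 5) = -3 + (-2*(-10) + 5) = -3 + (20 + 5) = -3 + 25 = 22)
q(t, G) = 91 (q(t, G) = 113 - 1*22 = 113 - 22 = 91)
1/(-72770 + q(-294, -69)) = 1/(-72770 + 91) = 1/(-72679) = -1/72679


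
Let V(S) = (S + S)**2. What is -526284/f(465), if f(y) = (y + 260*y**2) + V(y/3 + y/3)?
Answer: -526284/56603365 ≈ -0.0092978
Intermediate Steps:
V(S) = 4*S**2 (V(S) = (2*S)**2 = 4*S**2)
f(y) = y + 2356*y**2/9 (f(y) = (y + 260*y**2) + 4*(y/3 + y/3)**2 = (y + 260*y**2) + 4*(2*y/3)**2 = (y + 260*y**2) + 4*(4*y**2/9) = (y + 260*y**2) + 16*y**2/9 = y + 2356*y**2/9)
-526284/f(465) = -526284*3/(155*(9 + 2356*465)) = -526284*3/(155*(9 + 1095540)) = -526284/((1/9)*465*1095549) = -526284/56603365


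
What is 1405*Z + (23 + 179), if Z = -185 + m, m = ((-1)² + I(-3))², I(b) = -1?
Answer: -259723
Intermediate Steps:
m = 0 (m = ((-1)² - 1)² = (1 - 1)² = 0² = 0)
Z = -185 (Z = -185 + 0 = -185)
1405*Z + (23 + 179) = 1405*(-185) + (23 + 179) = -259925 + 202 = -259723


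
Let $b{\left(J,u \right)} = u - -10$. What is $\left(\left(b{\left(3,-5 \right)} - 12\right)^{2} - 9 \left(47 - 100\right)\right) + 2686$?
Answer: $3212$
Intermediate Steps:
$b{\left(J,u \right)} = 10 + u$ ($b{\left(J,u \right)} = u + 10 = 10 + u$)
$\left(\left(b{\left(3,-5 \right)} - 12\right)^{2} - 9 \left(47 - 100\right)\right) + 2686 = \left(\left(\left(10 - 5\right) - 12\right)^{2} - 9 \left(47 - 100\right)\right) + 2686 = \left(\left(5 - 12\right)^{2} - 9 \left(47 - 100\right)\right) + 2686 = \left(\left(-7\right)^{2} - -477\right) + 2686 = \left(49 + 477\right) + 2686 = 526 + 2686 = 3212$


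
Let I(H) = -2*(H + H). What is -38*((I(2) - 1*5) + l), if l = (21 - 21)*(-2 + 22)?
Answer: 494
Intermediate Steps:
I(H) = -4*H
l = 0 (l = 0*20 = 0)
-38*((I(2) - 1*5) + l) = -38*((-4*2 - 1*5) + 0) = -38*((-8 - 5) + 0) = -38*(-13 + 0) = -38*(-13) = 494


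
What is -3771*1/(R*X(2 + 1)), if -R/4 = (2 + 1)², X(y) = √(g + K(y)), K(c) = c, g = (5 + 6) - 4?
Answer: 419*√10/40 ≈ 33.125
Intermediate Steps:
g = 7 (g = 11 - 4 = 7)
X(y) = √(7 + y)
R = -36 (R = -4*(2 + 1)² = -4*3² = -4*9 = -36)
-3771*1/(R*X(2 + 1)) = -3771*(-1/(36*√(7 + (2 + 1)))) = -3771*(-1/(36*√(7 + 3))) = -3771*(-√10/360) = -(-419)*√10/40 = 419*√10/40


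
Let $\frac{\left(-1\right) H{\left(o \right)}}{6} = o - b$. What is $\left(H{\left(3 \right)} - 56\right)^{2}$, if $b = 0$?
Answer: $5476$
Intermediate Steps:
$H{\left(o \right)} = - 6 o$ ($H{\left(o \right)} = - 6 \left(o - 0\right) = - 6 \left(o + 0\right) = - 6 o$)
$\left(H{\left(3 \right)} - 56\right)^{2} = \left(\left(-6\right) 3 - 56\right)^{2} = \left(-18 - 56\right)^{2} = \left(-74\right)^{2} = 5476$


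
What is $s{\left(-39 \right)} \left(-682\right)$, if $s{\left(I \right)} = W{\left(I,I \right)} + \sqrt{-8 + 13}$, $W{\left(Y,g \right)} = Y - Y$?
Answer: $- 682 \sqrt{5} \approx -1525.0$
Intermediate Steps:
$W{\left(Y,g \right)} = 0$
$s{\left(I \right)} = \sqrt{5}$ ($s{\left(I \right)} = 0 + \sqrt{-8 + 13} = 0 + \sqrt{5} = \sqrt{5}$)
$s{\left(-39 \right)} \left(-682\right) = \sqrt{5} \left(-682\right) = - 682 \sqrt{5}$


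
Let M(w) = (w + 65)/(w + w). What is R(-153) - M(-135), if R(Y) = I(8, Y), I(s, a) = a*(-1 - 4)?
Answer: 20648/27 ≈ 764.74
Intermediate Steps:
I(s, a) = -5*a (I(s, a) = a*(-5) = -5*a)
M(w) = (65 + w)/(2*w) (M(w) = (65 + w)/((2*w)) = (65 + w)*(1/(2*w)) = (65 + w)/(2*w))
R(Y) = -5*Y
R(-153) - M(-135) = -5*(-153) - (65 - 135)/(2*(-135)) = 765 - (-1)*(-70)/(2*135) = 765 - 1*7/27 = 765 - 7/27 = 20648/27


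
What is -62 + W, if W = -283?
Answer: -345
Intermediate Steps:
-62 + W = -62 - 283 = -345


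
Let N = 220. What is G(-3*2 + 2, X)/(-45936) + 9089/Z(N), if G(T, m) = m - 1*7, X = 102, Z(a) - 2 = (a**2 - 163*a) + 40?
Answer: 23128723/32109264 ≈ 0.72031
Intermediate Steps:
Z(a) = 42 + a**2 - 163*a (Z(a) = 2 + ((a**2 - 163*a) + 40) = 2 + (40 + a**2 - 163*a) = 42 + a**2 - 163*a)
G(T, m) = -7 + m (G(T, m) = m - 7 = -7 + m)
G(-3*2 + 2, X)/(-45936) + 9089/Z(N) = (-7 + 102)/(-45936) + 9089/(42 + 220**2 - 163*220) = 95*(-1/45936) + 9089/(42 + 48400 - 35860) = -95/45936 + 9089/12582 = 23128723/32109264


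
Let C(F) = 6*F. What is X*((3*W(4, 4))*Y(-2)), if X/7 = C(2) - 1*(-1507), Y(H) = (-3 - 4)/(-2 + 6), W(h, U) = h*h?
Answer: -893172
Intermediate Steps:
W(h, U) = h**2
Y(H) = -7/4
X = 10633 (X = 7*(6*2 - 1*(-1507)) = 7*(12 + 1507) = 7*1519 = 10633)
X*((3*W(4, 4))*Y(-2)) = 10633*((3*4**2)*(-7/4)) = 10633*((3*16)*(-7/4)) = 10633*(48*(-7/4)) = 10633*(-84) = -893172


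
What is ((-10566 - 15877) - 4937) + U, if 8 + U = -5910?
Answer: -37298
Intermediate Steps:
U = -5918 (U = -8 - 5910 = -5918)
((-10566 - 15877) - 4937) + U = ((-10566 - 15877) - 4937) - 5918 = (-26443 - 4937) - 5918 = -31380 - 5918 = -37298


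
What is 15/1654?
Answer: 15/1654 ≈ 0.0090689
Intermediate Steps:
15/1654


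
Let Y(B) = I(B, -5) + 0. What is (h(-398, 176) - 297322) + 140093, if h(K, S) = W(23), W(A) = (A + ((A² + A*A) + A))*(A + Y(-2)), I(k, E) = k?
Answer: -134045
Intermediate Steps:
Y(B) = B (Y(B) = B + 0 = B)
W(A) = (-2 + A)*(2*A + 2*A²) (W(A) = (A + ((A² + A*A) + A))*(A - 2) = (A + ((A² + A²) + A))*(-2 + A) = (A + (2*A² + A))*(-2 + A) = (A + (A + 2*A²))*(-2 + A) = (2*A + 2*A²)*(-2 + A) = (-2 + A)*(2*A + 2*A²))
h(K, S) = 23184 (h(K, S) = 2*23*(-2 + 23² - 1*23) = 2*23*(-2 + 529 - 23) = 2*23*504 = 23184)
(h(-398, 176) - 297322) + 140093 = (23184 - 297322) + 140093 = -274138 + 140093 = -134045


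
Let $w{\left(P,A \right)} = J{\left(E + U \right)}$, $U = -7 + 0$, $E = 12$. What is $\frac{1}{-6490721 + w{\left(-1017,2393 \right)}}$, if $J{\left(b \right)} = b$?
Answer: $- \frac{1}{6490716} \approx -1.5407 \cdot 10^{-7}$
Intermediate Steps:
$U = -7$
$w{\left(P,A \right)} = 5$ ($w{\left(P,A \right)} = 12 - 7 = 5$)
$\frac{1}{-6490721 + w{\left(-1017,2393 \right)}} = \frac{1}{-6490721 + 5} = \frac{1}{-6490716} = - \frac{1}{6490716}$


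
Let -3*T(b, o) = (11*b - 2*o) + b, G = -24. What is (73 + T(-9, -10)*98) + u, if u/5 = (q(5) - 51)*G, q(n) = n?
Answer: 25403/3 ≈ 8467.7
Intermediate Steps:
T(b, o) = -4*b + 2*o/3 (T(b, o) = -((11*b - 2*o) + b)/3 = -((-2*o + 11*b) + b)/3 = -(-2*o + 12*b)/3 = -4*b + 2*o/3)
u = 5520 (u = 5*((5 - 51)*(-24)) = 5*(-46*(-24)) = 5*1104 = 5520)
(73 + T(-9, -10)*98) + u = (73 + (-4*(-9) + (⅔)*(-10))*98) + 5520 = (73 + (36 - 20/3)*98) + 5520 = (73 + (88/3)*98) + 5520 = (73 + 8624/3) + 5520 = 8843/3 + 5520 = 25403/3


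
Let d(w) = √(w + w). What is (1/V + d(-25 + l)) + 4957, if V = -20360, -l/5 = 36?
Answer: 100924519/20360 + I*√410 ≈ 4957.0 + 20.248*I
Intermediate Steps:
l = -180 (l = -5*36 = -180)
d(w) = √2*√w (d(w) = √(2*w) = √2*√w)
(1/V + d(-25 + l)) + 4957 = (1/(-20360) + √2*√(-25 - 180)) + 4957 = (-1/20360 + √2*√(-205)) + 4957 = (-1/20360 + √2*(I*√205)) + 4957 = (-1/20360 + I*√410) + 4957 = 100924519/20360 + I*√410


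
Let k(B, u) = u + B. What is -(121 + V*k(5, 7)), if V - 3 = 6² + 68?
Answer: -1405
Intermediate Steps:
k(B, u) = B + u
V = 107 (V = 3 + (6² + 68) = 3 + (36 + 68) = 3 + 104 = 107)
-(121 + V*k(5, 7)) = -(121 + 107*(5 + 7)) = -(121 + 107*12) = -(121 + 1284) = -1*1405 = -1405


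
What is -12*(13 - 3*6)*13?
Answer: 780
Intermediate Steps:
-12*(13 - 3*6)*13 = -12*(13 - 18)*13 = -12*(-5)*13 = 60*13 = 780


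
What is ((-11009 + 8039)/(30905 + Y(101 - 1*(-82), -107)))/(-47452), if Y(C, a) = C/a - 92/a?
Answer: 5885/2905770672 ≈ 2.0253e-6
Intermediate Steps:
Y(C, a) = -92/a + C/a
((-11009 + 8039)/(30905 + Y(101 - 1*(-82), -107)))/(-47452) = ((-11009 + 8039)/(30905 + (-92 + (101 - 1*(-82)))/(-107)))/(-47452) = -2970/(30905 - (-92 + (101 + 82))/107)*(-1/47452) = -2970/(30905 - (-92 + 183)/107)*(-1/47452) = -2970/(30905 - 1/107*91)*(-1/47452) = -2970/(30905 - 91/107)*(-1/47452) = -2970/3306744/107*(-1/47452) = -2970*107/3306744*(-1/47452) = -5885/61236*(-1/47452) = 5885/2905770672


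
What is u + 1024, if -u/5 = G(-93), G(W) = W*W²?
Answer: 4022809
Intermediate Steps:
G(W) = W³
u = 4021785 (u = -5*(-93)³ = -5*(-804357) = 4021785)
u + 1024 = 4021785 + 1024 = 4022809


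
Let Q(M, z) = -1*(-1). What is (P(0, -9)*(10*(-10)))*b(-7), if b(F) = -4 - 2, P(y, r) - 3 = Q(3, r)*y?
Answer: 1800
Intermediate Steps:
Q(M, z) = 1
P(y, r) = 3 + y (P(y, r) = 3 + 1*y = 3 + y)
b(F) = -6
(P(0, -9)*(10*(-10)))*b(-7) = ((3 + 0)*(10*(-10)))*(-6) = (3*(-100))*(-6) = -300*(-6) = 1800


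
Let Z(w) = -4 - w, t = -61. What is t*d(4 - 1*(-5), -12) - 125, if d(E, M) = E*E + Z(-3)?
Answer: -5005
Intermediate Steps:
d(E, M) = -1 + E² (d(E, M) = E*E + (-4 - 1*(-3)) = E² + (-4 + 3) = E² - 1 = -1 + E²)
t*d(4 - 1*(-5), -12) - 125 = -61*(-1 + (4 - 1*(-5))²) - 125 = -61*(-1 + (4 + 5)²) - 125 = -61*(-1 + 9²) - 125 = -61*(-1 + 81) - 125 = -61*80 - 125 = -4880 - 125 = -5005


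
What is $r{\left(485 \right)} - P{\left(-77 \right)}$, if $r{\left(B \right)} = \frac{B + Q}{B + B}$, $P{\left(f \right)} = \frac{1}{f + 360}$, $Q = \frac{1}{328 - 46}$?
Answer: $\frac{38432653}{77411820} \approx 0.49647$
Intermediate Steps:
$Q = \frac{1}{282} \approx 0.0035461$
$P{\left(f \right)} = \frac{1}{360 + f}$
$r{\left(B \right)} = \frac{\frac{1}{282} + B}{2 B}$ ($r{\left(B \right)} = \frac{B + \frac{1}{282}}{B + B} = \frac{\frac{1}{282} + B}{2 B}$)
$r{\left(485 \right)} - P{\left(-77 \right)} = \frac{1 + 282 \cdot 485}{564 \cdot 485} - \frac{1}{360 - 77} = \frac{1}{564} \cdot \frac{1}{485} \left(1 + 136770\right) - \frac{1}{283} = \frac{1}{564} \cdot \frac{1}{485} \cdot 136771 - \frac{1}{283} = \frac{136771}{273540} - \frac{1}{283} = \frac{38432653}{77411820}$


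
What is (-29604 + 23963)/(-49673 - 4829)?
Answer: 5641/54502 ≈ 0.10350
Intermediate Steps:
(-29604 + 23963)/(-49673 - 4829) = -5641/(-54502) = -5641*(-1/54502) = 5641/54502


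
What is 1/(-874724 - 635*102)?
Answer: -1/939494 ≈ -1.0644e-6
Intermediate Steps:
1/(-874724 - 635*102) = 1/(-874724 - 64770) = 1/(-939494) = -1/939494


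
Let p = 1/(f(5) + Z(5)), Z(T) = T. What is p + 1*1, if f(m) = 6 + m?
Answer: 17/16 ≈ 1.0625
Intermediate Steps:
p = 1/16 (p = 1/((6 + 5) + 5) = 1/(11 + 5) = 1/16 ≈ 0.062500)
p + 1*1 = 1/16 + 1*1 = 1/16 + 1 = 17/16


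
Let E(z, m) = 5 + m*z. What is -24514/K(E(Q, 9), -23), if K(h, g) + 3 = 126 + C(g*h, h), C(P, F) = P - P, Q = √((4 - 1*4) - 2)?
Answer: -24514/123 ≈ -199.30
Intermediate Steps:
Q = I*√2 (Q = √((4 - 4) - 2) = √(0 - 2) = √(-2) = I*√2 ≈ 1.4142*I)
C(P, F) = 0
K(h, g) = 123 (K(h, g) = -3 + (126 + 0) = -3 + 126 = 123)
-24514/K(E(Q, 9), -23) = -24514/123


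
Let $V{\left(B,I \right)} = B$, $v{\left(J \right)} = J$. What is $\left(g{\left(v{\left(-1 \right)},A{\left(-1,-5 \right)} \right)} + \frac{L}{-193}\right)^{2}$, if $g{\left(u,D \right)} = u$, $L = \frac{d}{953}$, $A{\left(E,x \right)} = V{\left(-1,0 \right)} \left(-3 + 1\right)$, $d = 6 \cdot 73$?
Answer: $\frac{33991190689}{33829877041} \approx 1.0048$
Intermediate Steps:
$d = 438$
$A{\left(E,x \right)} = 2$ ($A{\left(E,x \right)} = - (-3 + 1) = \left(-1\right) \left(-2\right) = 2$)
$L = \frac{438}{953} \approx 0.4596$
$\left(g{\left(v{\left(-1 \right)},A{\left(-1,-5 \right)} \right)} + \frac{L}{-193}\right)^{2} = \left(-1 + \frac{438}{953 \left(-193\right)}\right)^{2} = \left(-1 + \frac{438}{953} \left(- \frac{1}{193}\right)\right)^{2} = \left(-1 - \frac{438}{183929}\right)^{2} = \left(- \frac{184367}{183929}\right)^{2} = \frac{33991190689}{33829877041}$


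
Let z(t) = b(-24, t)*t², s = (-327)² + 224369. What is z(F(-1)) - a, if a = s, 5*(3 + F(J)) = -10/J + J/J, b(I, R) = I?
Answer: -8282834/25 ≈ -3.3131e+5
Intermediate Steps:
F(J) = -14/5 - 2/J (F(J) = -3 + (-10/J + J/J)/5 = -3 + (-10/J + 1)/5 = -3 + (1 - 10/J)/5 = -3 + (⅕ - 2/J) = -14/5 - 2/J)
s = 331298 (s = 106929 + 224369 = 331298)
a = 331298
z(t) = -24*t²
z(F(-1)) - a = -24*(-14/5 - 2/(-1))² - 1*331298 = -24*(-14/5 - 2*(-1))² - 331298 = -24*(-14/5 + 2)² - 331298 = -24*(-⅘)² - 331298 = -24*16/25 - 331298 = -384/25 - 331298 = -8282834/25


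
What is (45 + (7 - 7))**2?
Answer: 2025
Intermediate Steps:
(45 + (7 - 7))**2 = (45 + 0)**2 = 45**2 = 2025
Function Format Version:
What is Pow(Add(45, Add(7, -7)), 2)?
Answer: 2025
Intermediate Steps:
Pow(Add(45, Add(7, -7)), 2) = Pow(Add(45, 0), 2) = Pow(45, 2) = 2025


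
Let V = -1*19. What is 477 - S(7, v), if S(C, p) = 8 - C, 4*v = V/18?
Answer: 476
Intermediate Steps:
V = -19
v = -19/72 (v = (-19/18)/4 = (-19*1/18)/4 = (1/4)*(-19/18) = -19/72 ≈ -0.26389)
477 - S(7, v) = 477 - (8 - 1*7) = 477 - (8 - 7) = 477 - 1*1 = 477 - 1 = 476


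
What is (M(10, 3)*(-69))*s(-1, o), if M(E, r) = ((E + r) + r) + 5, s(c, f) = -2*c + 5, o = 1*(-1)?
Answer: -10143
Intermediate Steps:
o = -1
s(c, f) = 5 - 2*c
M(E, r) = 5 + E + 2*r (M(E, r) = (E + 2*r) + 5 = 5 + E + 2*r)
(M(10, 3)*(-69))*s(-1, o) = ((5 + 10 + 2*3)*(-69))*(5 - 2*(-1)) = ((5 + 10 + 6)*(-69))*(5 + 2) = (21*(-69))*7 = -1449*7 = -10143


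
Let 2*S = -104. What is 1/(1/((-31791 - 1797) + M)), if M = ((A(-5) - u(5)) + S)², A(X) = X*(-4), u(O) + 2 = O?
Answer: -32363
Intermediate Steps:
u(O) = -2 + O
S = -52 (S = (½)*(-104) = -52)
A(X) = -4*X
M = 1225 (M = ((-4*(-5) - (-2 + 5)) - 52)² = ((20 - 1*3) - 52)² = ((20 - 3) - 52)² = (17 - 52)² = (-35)² = 1225)
1/(1/((-31791 - 1797) + M)) = 1/(1/((-31791 - 1797) + 1225)) = 1/(1/(-33588 + 1225)) = 1/(1/(-32363)) = 1/(-1/32363) = -32363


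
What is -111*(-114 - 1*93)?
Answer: 22977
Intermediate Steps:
-111*(-114 - 1*93) = -111*(-114 - 93) = -111*(-207) = 22977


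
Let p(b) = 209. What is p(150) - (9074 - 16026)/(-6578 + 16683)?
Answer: 2118897/10105 ≈ 209.69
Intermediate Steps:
p(150) - (9074 - 16026)/(-6578 + 16683) = 209 - (9074 - 16026)/(-6578 + 16683) = 209 - (-6952)/10105 = 209 - 1*(-6952/10105) = 209 + 6952/10105 = 2118897/10105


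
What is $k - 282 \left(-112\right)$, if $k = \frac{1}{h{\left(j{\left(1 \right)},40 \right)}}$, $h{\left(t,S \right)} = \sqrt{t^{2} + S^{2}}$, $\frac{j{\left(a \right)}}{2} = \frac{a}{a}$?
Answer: $31584 + \frac{\sqrt{401}}{802} \approx 31584.0$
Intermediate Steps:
$j{\left(a \right)} = 2$ ($j{\left(a \right)} = 2 \frac{a}{a} = 2 \cdot 1 = 2$)
$h{\left(t,S \right)} = \sqrt{S^{2} + t^{2}}$
$k = \frac{\sqrt{401}}{802}$ ($k = \frac{1}{\sqrt{40^{2} + 2^{2}}} = \frac{1}{\sqrt{1600 + 4}} = \frac{1}{\sqrt{1604}} = \frac{1}{2 \sqrt{401}} = \frac{\sqrt{401}}{802} \approx 0.024969$)
$k - 282 \left(-112\right) = \frac{\sqrt{401}}{802} - 282 \left(-112\right) = \frac{\sqrt{401}}{802} - -31584 = \frac{\sqrt{401}}{802} + 31584 = 31584 + \frac{\sqrt{401}}{802}$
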